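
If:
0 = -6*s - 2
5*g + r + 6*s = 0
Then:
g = 2/5 - r/5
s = -1/3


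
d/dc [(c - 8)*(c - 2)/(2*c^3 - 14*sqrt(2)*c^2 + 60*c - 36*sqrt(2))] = (-(c - 8)*(c - 2)*(3*c^2 - 14*sqrt(2)*c + 30)/2 + (c - 5)*(c^3 - 7*sqrt(2)*c^2 + 30*c - 18*sqrt(2)))/(c^3 - 7*sqrt(2)*c^2 + 30*c - 18*sqrt(2))^2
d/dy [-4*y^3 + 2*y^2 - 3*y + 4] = -12*y^2 + 4*y - 3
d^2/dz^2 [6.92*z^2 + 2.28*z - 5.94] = 13.8400000000000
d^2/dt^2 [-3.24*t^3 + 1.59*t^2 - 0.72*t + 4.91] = 3.18 - 19.44*t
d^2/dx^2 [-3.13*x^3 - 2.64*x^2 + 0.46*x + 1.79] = -18.78*x - 5.28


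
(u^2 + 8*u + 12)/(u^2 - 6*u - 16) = (u + 6)/(u - 8)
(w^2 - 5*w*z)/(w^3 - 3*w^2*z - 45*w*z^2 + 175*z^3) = w/(w^2 + 2*w*z - 35*z^2)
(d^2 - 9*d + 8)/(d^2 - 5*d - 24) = (d - 1)/(d + 3)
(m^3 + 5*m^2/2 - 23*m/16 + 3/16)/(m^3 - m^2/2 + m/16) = (m + 3)/m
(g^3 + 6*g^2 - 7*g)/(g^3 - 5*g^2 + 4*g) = (g + 7)/(g - 4)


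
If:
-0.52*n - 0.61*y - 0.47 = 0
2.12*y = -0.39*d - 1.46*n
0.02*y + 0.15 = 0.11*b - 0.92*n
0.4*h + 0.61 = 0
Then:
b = -9.62937062937063*y - 6.1958041958042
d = 3.3836291913215 - 1.04437869822485*y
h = -1.52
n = -1.17307692307692*y - 0.903846153846154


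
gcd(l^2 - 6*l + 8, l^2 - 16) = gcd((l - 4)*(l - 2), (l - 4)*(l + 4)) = l - 4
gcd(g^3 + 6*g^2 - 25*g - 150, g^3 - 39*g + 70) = g - 5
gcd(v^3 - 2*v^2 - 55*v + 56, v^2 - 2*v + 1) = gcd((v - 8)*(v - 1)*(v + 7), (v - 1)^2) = v - 1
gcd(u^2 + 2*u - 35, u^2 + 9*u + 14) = u + 7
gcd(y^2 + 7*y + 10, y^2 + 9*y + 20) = y + 5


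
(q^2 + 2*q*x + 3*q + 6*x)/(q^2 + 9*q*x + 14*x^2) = (q + 3)/(q + 7*x)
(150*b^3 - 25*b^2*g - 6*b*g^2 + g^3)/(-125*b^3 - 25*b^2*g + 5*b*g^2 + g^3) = (-6*b + g)/(5*b + g)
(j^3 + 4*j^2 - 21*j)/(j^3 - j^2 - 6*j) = (j + 7)/(j + 2)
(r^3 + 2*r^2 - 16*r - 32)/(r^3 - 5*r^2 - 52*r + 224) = (r^2 + 6*r + 8)/(r^2 - r - 56)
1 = 1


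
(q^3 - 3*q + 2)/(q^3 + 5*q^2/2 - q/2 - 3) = 2*(q - 1)/(2*q + 3)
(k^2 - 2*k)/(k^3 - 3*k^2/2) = 2*(k - 2)/(k*(2*k - 3))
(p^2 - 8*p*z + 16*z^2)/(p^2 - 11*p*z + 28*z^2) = (-p + 4*z)/(-p + 7*z)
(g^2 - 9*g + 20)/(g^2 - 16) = (g - 5)/(g + 4)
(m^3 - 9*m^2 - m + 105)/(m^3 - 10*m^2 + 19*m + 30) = (m^2 - 4*m - 21)/(m^2 - 5*m - 6)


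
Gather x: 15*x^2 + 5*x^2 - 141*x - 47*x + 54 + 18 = 20*x^2 - 188*x + 72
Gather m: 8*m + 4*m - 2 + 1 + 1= 12*m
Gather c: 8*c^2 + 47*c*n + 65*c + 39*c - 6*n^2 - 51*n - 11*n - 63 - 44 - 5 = 8*c^2 + c*(47*n + 104) - 6*n^2 - 62*n - 112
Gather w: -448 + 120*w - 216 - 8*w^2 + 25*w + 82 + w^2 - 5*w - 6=-7*w^2 + 140*w - 588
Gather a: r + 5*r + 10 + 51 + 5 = 6*r + 66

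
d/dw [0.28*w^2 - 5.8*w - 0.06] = 0.56*w - 5.8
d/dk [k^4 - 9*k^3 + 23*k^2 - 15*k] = 4*k^3 - 27*k^2 + 46*k - 15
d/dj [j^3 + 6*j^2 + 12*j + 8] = 3*j^2 + 12*j + 12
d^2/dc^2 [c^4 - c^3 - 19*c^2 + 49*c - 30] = 12*c^2 - 6*c - 38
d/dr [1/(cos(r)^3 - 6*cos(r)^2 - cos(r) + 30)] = (3*cos(r)^2 - 12*cos(r) - 1)*sin(r)/(sin(r)^2*cos(r) - 6*sin(r)^2 - 24)^2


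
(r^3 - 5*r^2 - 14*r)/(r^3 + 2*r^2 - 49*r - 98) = r/(r + 7)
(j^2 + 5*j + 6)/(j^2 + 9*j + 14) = (j + 3)/(j + 7)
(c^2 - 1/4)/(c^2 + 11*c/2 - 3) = (c + 1/2)/(c + 6)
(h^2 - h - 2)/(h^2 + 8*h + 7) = (h - 2)/(h + 7)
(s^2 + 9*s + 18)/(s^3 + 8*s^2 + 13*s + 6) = (s + 3)/(s^2 + 2*s + 1)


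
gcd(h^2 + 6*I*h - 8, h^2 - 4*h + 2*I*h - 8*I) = h + 2*I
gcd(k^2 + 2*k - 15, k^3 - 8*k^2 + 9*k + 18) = k - 3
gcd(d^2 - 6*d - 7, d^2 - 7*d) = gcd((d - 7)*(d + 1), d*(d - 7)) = d - 7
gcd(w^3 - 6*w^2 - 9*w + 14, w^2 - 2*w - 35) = w - 7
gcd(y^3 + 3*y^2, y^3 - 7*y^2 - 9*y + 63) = y + 3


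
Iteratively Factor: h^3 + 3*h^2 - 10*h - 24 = (h + 2)*(h^2 + h - 12) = (h + 2)*(h + 4)*(h - 3)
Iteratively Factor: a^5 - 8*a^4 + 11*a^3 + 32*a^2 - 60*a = (a + 2)*(a^4 - 10*a^3 + 31*a^2 - 30*a) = (a - 3)*(a + 2)*(a^3 - 7*a^2 + 10*a) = (a - 5)*(a - 3)*(a + 2)*(a^2 - 2*a) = (a - 5)*(a - 3)*(a - 2)*(a + 2)*(a)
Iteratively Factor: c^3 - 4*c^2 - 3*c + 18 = (c - 3)*(c^2 - c - 6) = (c - 3)^2*(c + 2)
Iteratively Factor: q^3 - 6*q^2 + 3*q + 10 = (q - 2)*(q^2 - 4*q - 5) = (q - 2)*(q + 1)*(q - 5)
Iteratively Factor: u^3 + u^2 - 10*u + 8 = (u - 2)*(u^2 + 3*u - 4) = (u - 2)*(u + 4)*(u - 1)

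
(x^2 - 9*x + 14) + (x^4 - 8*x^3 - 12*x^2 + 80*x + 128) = x^4 - 8*x^3 - 11*x^2 + 71*x + 142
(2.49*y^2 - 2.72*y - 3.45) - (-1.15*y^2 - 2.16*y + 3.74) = 3.64*y^2 - 0.56*y - 7.19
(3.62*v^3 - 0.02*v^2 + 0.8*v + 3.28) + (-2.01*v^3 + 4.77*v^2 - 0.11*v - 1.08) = 1.61*v^3 + 4.75*v^2 + 0.69*v + 2.2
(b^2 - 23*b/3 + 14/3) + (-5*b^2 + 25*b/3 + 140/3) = -4*b^2 + 2*b/3 + 154/3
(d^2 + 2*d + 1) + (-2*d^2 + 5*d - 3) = -d^2 + 7*d - 2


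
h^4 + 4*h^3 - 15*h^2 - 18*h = h*(h - 3)*(h + 1)*(h + 6)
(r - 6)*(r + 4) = r^2 - 2*r - 24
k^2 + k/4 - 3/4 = (k - 3/4)*(k + 1)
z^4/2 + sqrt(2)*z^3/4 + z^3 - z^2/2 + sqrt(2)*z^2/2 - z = z*(z/2 + 1)*(z - sqrt(2)/2)*(z + sqrt(2))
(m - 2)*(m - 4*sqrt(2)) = m^2 - 4*sqrt(2)*m - 2*m + 8*sqrt(2)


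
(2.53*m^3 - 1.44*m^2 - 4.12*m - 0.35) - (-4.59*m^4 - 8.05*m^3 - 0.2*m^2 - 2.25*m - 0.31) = 4.59*m^4 + 10.58*m^3 - 1.24*m^2 - 1.87*m - 0.04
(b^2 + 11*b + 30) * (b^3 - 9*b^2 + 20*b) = b^5 + 2*b^4 - 49*b^3 - 50*b^2 + 600*b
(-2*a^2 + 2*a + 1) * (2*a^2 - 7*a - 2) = -4*a^4 + 18*a^3 - 8*a^2 - 11*a - 2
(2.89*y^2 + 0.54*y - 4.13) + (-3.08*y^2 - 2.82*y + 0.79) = -0.19*y^2 - 2.28*y - 3.34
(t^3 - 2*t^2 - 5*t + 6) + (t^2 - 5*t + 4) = t^3 - t^2 - 10*t + 10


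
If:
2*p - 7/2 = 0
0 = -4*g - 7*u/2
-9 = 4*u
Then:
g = 63/32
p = 7/4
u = -9/4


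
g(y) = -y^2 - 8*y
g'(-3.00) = -2.00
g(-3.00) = 15.00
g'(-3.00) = -2.00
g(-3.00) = 15.00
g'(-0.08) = -7.84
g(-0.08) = 0.63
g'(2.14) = -12.28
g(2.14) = -21.70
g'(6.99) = -21.98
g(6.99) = -104.78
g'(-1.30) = -5.40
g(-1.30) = 8.71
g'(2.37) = -12.74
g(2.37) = -24.58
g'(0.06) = -8.12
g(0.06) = -0.48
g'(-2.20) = -3.60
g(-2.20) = 12.76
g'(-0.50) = -7.00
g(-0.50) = 3.75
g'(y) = -2*y - 8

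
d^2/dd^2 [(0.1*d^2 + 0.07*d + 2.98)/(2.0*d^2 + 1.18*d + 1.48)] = (0.088*d^3 + 69.744*d^2 + 40.9536*d - 9.149312)/(8.0*d^6 + 14.16*d^5 + 26.1144*d^4 + 22.599832*d^3 + 19.324656*d^2 + 7.754016*d + 3.241792)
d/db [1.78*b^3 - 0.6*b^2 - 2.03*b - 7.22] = 5.34*b^2 - 1.2*b - 2.03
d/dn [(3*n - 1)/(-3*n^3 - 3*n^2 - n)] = (18*n^3 - 6*n - 1)/(n^2*(9*n^4 + 18*n^3 + 15*n^2 + 6*n + 1))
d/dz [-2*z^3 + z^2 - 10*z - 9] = -6*z^2 + 2*z - 10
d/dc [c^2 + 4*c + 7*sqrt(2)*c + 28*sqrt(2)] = 2*c + 4 + 7*sqrt(2)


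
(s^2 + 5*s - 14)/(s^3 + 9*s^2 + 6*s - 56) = 1/(s + 4)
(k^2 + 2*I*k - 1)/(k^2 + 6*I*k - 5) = (k + I)/(k + 5*I)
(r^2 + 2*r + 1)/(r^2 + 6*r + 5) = (r + 1)/(r + 5)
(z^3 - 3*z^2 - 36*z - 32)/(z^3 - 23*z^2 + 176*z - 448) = (z^2 + 5*z + 4)/(z^2 - 15*z + 56)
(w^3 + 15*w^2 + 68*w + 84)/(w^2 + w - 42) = (w^2 + 8*w + 12)/(w - 6)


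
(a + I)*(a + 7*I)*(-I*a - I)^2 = -a^4 - 2*a^3 - 8*I*a^3 + 6*a^2 - 16*I*a^2 + 14*a - 8*I*a + 7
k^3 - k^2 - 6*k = k*(k - 3)*(k + 2)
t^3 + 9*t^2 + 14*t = t*(t + 2)*(t + 7)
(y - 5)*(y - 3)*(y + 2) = y^3 - 6*y^2 - y + 30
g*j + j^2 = j*(g + j)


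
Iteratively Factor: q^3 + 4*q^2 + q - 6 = (q + 3)*(q^2 + q - 2) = (q + 2)*(q + 3)*(q - 1)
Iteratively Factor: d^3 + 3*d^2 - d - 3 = (d + 3)*(d^2 - 1) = (d + 1)*(d + 3)*(d - 1)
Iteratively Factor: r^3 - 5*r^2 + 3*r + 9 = (r - 3)*(r^2 - 2*r - 3) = (r - 3)*(r + 1)*(r - 3)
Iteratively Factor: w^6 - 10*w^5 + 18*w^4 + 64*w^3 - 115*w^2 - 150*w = (w - 5)*(w^5 - 5*w^4 - 7*w^3 + 29*w^2 + 30*w) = (w - 5)*(w - 3)*(w^4 - 2*w^3 - 13*w^2 - 10*w) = w*(w - 5)*(w - 3)*(w^3 - 2*w^2 - 13*w - 10) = w*(w - 5)*(w - 3)*(w + 2)*(w^2 - 4*w - 5) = w*(w - 5)^2*(w - 3)*(w + 2)*(w + 1)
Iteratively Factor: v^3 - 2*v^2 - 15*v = (v - 5)*(v^2 + 3*v) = v*(v - 5)*(v + 3)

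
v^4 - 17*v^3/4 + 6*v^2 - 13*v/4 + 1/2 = (v - 2)*(v - 1)^2*(v - 1/4)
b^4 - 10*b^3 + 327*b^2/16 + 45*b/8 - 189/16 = (b - 7)*(b - 3)*(b - 3/4)*(b + 3/4)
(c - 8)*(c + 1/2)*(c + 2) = c^3 - 11*c^2/2 - 19*c - 8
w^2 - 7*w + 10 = (w - 5)*(w - 2)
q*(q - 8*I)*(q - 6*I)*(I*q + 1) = I*q^4 + 15*q^3 - 62*I*q^2 - 48*q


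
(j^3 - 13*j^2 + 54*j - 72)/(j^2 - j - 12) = (j^2 - 9*j + 18)/(j + 3)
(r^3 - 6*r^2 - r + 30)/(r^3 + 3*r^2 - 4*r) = (r^3 - 6*r^2 - r + 30)/(r*(r^2 + 3*r - 4))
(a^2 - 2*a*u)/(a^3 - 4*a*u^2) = 1/(a + 2*u)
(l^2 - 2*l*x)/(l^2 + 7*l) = (l - 2*x)/(l + 7)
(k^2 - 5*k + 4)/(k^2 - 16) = (k - 1)/(k + 4)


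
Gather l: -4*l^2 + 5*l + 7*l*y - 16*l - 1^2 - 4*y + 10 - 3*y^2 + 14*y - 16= -4*l^2 + l*(7*y - 11) - 3*y^2 + 10*y - 7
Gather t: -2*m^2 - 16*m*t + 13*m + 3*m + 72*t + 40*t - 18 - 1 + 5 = -2*m^2 + 16*m + t*(112 - 16*m) - 14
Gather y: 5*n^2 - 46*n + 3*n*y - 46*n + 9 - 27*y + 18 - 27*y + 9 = 5*n^2 - 92*n + y*(3*n - 54) + 36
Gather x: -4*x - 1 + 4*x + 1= 0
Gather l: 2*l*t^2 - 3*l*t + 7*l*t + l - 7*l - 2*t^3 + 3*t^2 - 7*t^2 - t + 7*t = l*(2*t^2 + 4*t - 6) - 2*t^3 - 4*t^2 + 6*t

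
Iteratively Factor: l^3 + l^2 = (l)*(l^2 + l) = l*(l + 1)*(l)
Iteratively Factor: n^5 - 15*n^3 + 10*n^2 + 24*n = (n - 2)*(n^4 + 2*n^3 - 11*n^2 - 12*n) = n*(n - 2)*(n^3 + 2*n^2 - 11*n - 12) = n*(n - 2)*(n + 1)*(n^2 + n - 12) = n*(n - 2)*(n + 1)*(n + 4)*(n - 3)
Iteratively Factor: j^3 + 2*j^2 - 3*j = (j)*(j^2 + 2*j - 3) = j*(j - 1)*(j + 3)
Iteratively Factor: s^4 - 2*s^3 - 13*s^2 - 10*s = (s)*(s^3 - 2*s^2 - 13*s - 10) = s*(s - 5)*(s^2 + 3*s + 2) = s*(s - 5)*(s + 1)*(s + 2)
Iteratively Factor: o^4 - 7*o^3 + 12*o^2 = (o - 3)*(o^3 - 4*o^2) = o*(o - 3)*(o^2 - 4*o) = o^2*(o - 3)*(o - 4)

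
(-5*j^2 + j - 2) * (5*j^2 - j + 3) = -25*j^4 + 10*j^3 - 26*j^2 + 5*j - 6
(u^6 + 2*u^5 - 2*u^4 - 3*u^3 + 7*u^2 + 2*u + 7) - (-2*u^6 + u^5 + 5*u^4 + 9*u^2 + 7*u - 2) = 3*u^6 + u^5 - 7*u^4 - 3*u^3 - 2*u^2 - 5*u + 9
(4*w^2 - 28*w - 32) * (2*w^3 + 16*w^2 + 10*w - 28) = 8*w^5 + 8*w^4 - 472*w^3 - 904*w^2 + 464*w + 896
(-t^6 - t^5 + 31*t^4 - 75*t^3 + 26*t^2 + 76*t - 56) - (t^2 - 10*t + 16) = -t^6 - t^5 + 31*t^4 - 75*t^3 + 25*t^2 + 86*t - 72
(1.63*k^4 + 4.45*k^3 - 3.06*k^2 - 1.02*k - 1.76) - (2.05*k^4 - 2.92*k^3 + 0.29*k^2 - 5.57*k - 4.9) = -0.42*k^4 + 7.37*k^3 - 3.35*k^2 + 4.55*k + 3.14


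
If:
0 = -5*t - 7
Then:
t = -7/5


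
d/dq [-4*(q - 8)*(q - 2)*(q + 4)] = -12*q^2 + 48*q + 96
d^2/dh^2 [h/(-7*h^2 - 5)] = 14*h*(15 - 7*h^2)/(7*h^2 + 5)^3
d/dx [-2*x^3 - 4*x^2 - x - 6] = -6*x^2 - 8*x - 1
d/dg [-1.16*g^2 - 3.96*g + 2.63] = -2.32*g - 3.96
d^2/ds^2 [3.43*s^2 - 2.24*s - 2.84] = 6.86000000000000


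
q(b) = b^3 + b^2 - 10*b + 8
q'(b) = 3*b^2 + 2*b - 10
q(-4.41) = -14.22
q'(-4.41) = 39.52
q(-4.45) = -15.82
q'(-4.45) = 40.51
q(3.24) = 20.11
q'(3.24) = 27.97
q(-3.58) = 10.73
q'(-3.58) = 21.29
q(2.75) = 8.86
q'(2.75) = 18.19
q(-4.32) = -10.76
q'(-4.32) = 37.35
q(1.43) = -1.33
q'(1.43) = -1.01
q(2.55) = 5.58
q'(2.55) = 14.61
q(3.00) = 14.00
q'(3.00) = 23.00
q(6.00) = 200.00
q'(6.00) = 110.00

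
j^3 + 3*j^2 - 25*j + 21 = (j - 3)*(j - 1)*(j + 7)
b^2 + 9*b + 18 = (b + 3)*(b + 6)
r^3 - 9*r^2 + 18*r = r*(r - 6)*(r - 3)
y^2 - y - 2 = (y - 2)*(y + 1)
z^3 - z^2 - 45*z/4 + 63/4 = (z - 3)*(z - 3/2)*(z + 7/2)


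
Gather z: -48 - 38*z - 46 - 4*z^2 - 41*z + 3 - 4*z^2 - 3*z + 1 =-8*z^2 - 82*z - 90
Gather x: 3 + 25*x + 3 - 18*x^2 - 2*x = -18*x^2 + 23*x + 6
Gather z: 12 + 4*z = 4*z + 12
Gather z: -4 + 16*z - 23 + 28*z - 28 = 44*z - 55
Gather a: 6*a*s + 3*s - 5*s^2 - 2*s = 6*a*s - 5*s^2 + s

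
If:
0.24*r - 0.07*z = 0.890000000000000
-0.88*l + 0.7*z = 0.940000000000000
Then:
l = 0.795454545454545*z - 1.06818181818182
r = 0.291666666666667*z + 3.70833333333333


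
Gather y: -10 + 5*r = 5*r - 10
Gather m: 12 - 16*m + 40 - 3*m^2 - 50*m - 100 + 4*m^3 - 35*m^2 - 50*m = 4*m^3 - 38*m^2 - 116*m - 48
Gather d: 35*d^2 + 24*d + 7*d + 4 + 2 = 35*d^2 + 31*d + 6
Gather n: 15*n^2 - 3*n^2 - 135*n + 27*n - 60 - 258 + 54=12*n^2 - 108*n - 264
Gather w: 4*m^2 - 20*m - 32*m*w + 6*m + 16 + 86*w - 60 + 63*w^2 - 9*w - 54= 4*m^2 - 14*m + 63*w^2 + w*(77 - 32*m) - 98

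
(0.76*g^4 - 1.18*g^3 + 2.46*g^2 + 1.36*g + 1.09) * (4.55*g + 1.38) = 3.458*g^5 - 4.3202*g^4 + 9.5646*g^3 + 9.5828*g^2 + 6.8363*g + 1.5042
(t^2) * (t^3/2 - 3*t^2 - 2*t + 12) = t^5/2 - 3*t^4 - 2*t^3 + 12*t^2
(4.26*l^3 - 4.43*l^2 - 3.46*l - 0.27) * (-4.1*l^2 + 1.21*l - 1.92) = -17.466*l^5 + 23.3176*l^4 + 0.646499999999998*l^3 + 5.426*l^2 + 6.3165*l + 0.5184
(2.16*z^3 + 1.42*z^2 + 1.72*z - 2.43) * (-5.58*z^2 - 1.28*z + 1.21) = -12.0528*z^5 - 10.6884*z^4 - 8.8016*z^3 + 13.076*z^2 + 5.1916*z - 2.9403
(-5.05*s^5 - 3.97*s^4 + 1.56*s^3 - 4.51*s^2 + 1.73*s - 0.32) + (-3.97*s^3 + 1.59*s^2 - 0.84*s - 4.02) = -5.05*s^5 - 3.97*s^4 - 2.41*s^3 - 2.92*s^2 + 0.89*s - 4.34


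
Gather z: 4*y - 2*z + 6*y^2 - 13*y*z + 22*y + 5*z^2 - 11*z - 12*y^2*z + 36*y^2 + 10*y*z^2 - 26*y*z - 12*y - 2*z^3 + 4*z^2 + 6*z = 42*y^2 + 14*y - 2*z^3 + z^2*(10*y + 9) + z*(-12*y^2 - 39*y - 7)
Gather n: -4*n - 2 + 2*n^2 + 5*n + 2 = 2*n^2 + n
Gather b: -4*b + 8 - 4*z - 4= -4*b - 4*z + 4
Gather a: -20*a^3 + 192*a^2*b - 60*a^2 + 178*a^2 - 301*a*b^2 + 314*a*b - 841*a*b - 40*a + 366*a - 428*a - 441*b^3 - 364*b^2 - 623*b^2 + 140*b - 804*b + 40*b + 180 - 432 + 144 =-20*a^3 + a^2*(192*b + 118) + a*(-301*b^2 - 527*b - 102) - 441*b^3 - 987*b^2 - 624*b - 108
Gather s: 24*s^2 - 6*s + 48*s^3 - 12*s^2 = 48*s^3 + 12*s^2 - 6*s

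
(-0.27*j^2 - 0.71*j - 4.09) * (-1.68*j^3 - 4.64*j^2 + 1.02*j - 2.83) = 0.4536*j^5 + 2.4456*j^4 + 9.8902*j^3 + 19.0175*j^2 - 2.1625*j + 11.5747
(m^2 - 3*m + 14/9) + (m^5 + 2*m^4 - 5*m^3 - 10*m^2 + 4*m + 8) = m^5 + 2*m^4 - 5*m^3 - 9*m^2 + m + 86/9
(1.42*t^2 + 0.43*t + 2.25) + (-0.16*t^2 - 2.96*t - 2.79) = 1.26*t^2 - 2.53*t - 0.54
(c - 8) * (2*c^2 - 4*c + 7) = 2*c^3 - 20*c^2 + 39*c - 56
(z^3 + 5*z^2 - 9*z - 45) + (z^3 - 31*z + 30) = 2*z^3 + 5*z^2 - 40*z - 15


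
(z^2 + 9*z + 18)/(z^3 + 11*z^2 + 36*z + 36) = 1/(z + 2)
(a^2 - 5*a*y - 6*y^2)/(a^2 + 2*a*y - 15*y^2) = (a^2 - 5*a*y - 6*y^2)/(a^2 + 2*a*y - 15*y^2)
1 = 1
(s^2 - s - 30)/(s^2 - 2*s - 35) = (s - 6)/(s - 7)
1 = 1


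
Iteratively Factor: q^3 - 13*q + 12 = (q - 1)*(q^2 + q - 12) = (q - 1)*(q + 4)*(q - 3)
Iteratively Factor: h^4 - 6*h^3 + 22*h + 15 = (h - 3)*(h^3 - 3*h^2 - 9*h - 5) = (h - 3)*(h + 1)*(h^2 - 4*h - 5) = (h - 3)*(h + 1)^2*(h - 5)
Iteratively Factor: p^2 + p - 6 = (p - 2)*(p + 3)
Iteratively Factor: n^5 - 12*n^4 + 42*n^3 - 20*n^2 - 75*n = (n + 1)*(n^4 - 13*n^3 + 55*n^2 - 75*n) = n*(n + 1)*(n^3 - 13*n^2 + 55*n - 75) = n*(n - 3)*(n + 1)*(n^2 - 10*n + 25) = n*(n - 5)*(n - 3)*(n + 1)*(n - 5)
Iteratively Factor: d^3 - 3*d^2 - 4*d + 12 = (d + 2)*(d^2 - 5*d + 6) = (d - 3)*(d + 2)*(d - 2)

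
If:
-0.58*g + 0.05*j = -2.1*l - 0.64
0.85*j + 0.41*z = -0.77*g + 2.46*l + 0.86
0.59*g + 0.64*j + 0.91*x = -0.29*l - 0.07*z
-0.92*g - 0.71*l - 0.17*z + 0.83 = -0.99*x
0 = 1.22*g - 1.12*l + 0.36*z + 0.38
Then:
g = 0.49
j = 1.59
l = -0.21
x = -1.11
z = -3.36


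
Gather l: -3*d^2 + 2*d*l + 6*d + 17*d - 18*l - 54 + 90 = -3*d^2 + 23*d + l*(2*d - 18) + 36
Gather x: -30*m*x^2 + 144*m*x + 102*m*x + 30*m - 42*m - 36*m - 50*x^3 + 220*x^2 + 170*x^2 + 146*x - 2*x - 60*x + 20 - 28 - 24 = -48*m - 50*x^3 + x^2*(390 - 30*m) + x*(246*m + 84) - 32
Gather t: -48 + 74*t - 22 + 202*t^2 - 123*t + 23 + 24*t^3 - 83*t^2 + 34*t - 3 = 24*t^3 + 119*t^2 - 15*t - 50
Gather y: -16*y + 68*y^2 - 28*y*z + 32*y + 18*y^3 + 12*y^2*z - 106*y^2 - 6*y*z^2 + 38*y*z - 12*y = 18*y^3 + y^2*(12*z - 38) + y*(-6*z^2 + 10*z + 4)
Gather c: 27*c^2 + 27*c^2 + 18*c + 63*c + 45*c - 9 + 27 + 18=54*c^2 + 126*c + 36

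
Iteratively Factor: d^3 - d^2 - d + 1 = (d - 1)*(d^2 - 1) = (d - 1)*(d + 1)*(d - 1)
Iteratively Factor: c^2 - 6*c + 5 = (c - 1)*(c - 5)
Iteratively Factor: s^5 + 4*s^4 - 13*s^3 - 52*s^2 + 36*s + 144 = (s + 4)*(s^4 - 13*s^2 + 36) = (s + 2)*(s + 4)*(s^3 - 2*s^2 - 9*s + 18) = (s - 2)*(s + 2)*(s + 4)*(s^2 - 9) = (s - 3)*(s - 2)*(s + 2)*(s + 4)*(s + 3)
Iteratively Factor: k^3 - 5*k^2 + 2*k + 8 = (k + 1)*(k^2 - 6*k + 8) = (k - 4)*(k + 1)*(k - 2)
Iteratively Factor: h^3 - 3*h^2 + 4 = (h - 2)*(h^2 - h - 2) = (h - 2)*(h + 1)*(h - 2)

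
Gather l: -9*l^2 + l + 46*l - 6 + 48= -9*l^2 + 47*l + 42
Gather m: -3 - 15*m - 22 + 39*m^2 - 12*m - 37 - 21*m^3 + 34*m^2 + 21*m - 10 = -21*m^3 + 73*m^2 - 6*m - 72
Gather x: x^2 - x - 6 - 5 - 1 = x^2 - x - 12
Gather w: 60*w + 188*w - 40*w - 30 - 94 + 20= 208*w - 104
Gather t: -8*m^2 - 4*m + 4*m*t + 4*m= -8*m^2 + 4*m*t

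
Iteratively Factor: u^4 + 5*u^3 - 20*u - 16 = (u - 2)*(u^3 + 7*u^2 + 14*u + 8) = (u - 2)*(u + 4)*(u^2 + 3*u + 2) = (u - 2)*(u + 1)*(u + 4)*(u + 2)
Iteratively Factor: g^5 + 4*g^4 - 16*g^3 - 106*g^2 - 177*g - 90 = (g + 3)*(g^4 + g^3 - 19*g^2 - 49*g - 30) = (g + 2)*(g + 3)*(g^3 - g^2 - 17*g - 15) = (g - 5)*(g + 2)*(g + 3)*(g^2 + 4*g + 3) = (g - 5)*(g + 2)*(g + 3)^2*(g + 1)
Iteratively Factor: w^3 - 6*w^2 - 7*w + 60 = (w - 5)*(w^2 - w - 12) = (w - 5)*(w - 4)*(w + 3)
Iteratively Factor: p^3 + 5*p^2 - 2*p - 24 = (p + 4)*(p^2 + p - 6) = (p - 2)*(p + 4)*(p + 3)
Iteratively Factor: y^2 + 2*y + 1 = (y + 1)*(y + 1)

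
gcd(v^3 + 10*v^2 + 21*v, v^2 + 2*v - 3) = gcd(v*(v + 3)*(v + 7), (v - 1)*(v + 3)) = v + 3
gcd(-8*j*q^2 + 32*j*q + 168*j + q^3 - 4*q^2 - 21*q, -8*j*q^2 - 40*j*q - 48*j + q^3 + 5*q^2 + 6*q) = -8*j*q - 24*j + q^2 + 3*q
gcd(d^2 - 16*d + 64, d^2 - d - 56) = d - 8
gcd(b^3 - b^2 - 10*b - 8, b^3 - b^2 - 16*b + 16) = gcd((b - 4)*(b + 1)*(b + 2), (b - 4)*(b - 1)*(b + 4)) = b - 4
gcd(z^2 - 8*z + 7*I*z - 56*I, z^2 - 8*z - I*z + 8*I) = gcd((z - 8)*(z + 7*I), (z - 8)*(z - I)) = z - 8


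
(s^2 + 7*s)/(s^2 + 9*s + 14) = s/(s + 2)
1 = 1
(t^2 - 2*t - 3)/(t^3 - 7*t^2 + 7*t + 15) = 1/(t - 5)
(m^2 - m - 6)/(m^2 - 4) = (m - 3)/(m - 2)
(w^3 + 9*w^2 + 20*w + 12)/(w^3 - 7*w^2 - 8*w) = (w^2 + 8*w + 12)/(w*(w - 8))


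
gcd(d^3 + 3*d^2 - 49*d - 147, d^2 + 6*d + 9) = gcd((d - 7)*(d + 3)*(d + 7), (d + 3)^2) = d + 3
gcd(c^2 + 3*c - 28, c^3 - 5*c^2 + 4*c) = c - 4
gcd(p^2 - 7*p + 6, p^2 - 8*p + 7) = p - 1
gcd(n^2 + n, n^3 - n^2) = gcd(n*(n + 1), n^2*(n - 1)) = n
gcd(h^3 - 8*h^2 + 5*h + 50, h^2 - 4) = h + 2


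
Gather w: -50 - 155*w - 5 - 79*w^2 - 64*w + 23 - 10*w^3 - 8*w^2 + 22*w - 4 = -10*w^3 - 87*w^2 - 197*w - 36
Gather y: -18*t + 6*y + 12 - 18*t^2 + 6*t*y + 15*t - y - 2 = -18*t^2 - 3*t + y*(6*t + 5) + 10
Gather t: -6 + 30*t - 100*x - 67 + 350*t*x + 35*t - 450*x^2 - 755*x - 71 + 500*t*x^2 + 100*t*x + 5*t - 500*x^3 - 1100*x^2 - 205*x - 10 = t*(500*x^2 + 450*x + 70) - 500*x^3 - 1550*x^2 - 1060*x - 154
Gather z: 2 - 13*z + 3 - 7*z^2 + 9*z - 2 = -7*z^2 - 4*z + 3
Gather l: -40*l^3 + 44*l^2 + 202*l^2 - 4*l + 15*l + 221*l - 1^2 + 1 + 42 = -40*l^3 + 246*l^2 + 232*l + 42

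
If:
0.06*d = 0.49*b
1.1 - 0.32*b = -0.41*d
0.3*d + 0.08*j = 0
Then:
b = -0.36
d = -2.97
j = 11.12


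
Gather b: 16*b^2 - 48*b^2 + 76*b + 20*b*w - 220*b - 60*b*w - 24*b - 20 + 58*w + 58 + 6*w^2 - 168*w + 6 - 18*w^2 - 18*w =-32*b^2 + b*(-40*w - 168) - 12*w^2 - 128*w + 44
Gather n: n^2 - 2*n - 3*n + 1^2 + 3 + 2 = n^2 - 5*n + 6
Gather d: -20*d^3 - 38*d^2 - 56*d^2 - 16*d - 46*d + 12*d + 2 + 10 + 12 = -20*d^3 - 94*d^2 - 50*d + 24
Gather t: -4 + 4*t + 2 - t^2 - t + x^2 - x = -t^2 + 3*t + x^2 - x - 2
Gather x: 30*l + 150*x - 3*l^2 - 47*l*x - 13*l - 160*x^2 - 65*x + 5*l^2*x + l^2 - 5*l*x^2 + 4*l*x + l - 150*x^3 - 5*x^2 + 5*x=-2*l^2 + 18*l - 150*x^3 + x^2*(-5*l - 165) + x*(5*l^2 - 43*l + 90)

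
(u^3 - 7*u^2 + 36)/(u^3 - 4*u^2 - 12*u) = (u - 3)/u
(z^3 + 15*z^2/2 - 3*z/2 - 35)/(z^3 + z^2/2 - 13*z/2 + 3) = (2*z^2 + 19*z + 35)/(2*z^2 + 5*z - 3)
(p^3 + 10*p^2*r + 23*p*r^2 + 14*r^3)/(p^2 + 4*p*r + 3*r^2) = (p^2 + 9*p*r + 14*r^2)/(p + 3*r)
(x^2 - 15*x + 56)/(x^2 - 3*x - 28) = (x - 8)/(x + 4)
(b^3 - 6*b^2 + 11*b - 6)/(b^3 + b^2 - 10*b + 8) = (b - 3)/(b + 4)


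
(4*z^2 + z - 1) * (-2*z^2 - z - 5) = -8*z^4 - 6*z^3 - 19*z^2 - 4*z + 5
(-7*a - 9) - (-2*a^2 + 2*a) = 2*a^2 - 9*a - 9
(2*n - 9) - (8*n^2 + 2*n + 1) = -8*n^2 - 10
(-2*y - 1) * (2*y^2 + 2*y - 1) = -4*y^3 - 6*y^2 + 1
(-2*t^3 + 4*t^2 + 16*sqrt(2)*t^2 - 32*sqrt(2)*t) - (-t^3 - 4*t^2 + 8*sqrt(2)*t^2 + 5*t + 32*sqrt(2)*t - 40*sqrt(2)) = -t^3 + 8*t^2 + 8*sqrt(2)*t^2 - 64*sqrt(2)*t - 5*t + 40*sqrt(2)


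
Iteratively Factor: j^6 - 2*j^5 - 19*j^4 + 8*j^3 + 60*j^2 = (j)*(j^5 - 2*j^4 - 19*j^3 + 8*j^2 + 60*j) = j*(j - 2)*(j^4 - 19*j^2 - 30*j) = j*(j - 5)*(j - 2)*(j^3 + 5*j^2 + 6*j) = j^2*(j - 5)*(j - 2)*(j^2 + 5*j + 6) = j^2*(j - 5)*(j - 2)*(j + 3)*(j + 2)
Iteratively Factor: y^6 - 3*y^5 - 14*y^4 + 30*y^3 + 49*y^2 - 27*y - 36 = (y + 3)*(y^5 - 6*y^4 + 4*y^3 + 18*y^2 - 5*y - 12) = (y + 1)*(y + 3)*(y^4 - 7*y^3 + 11*y^2 + 7*y - 12) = (y - 3)*(y + 1)*(y + 3)*(y^3 - 4*y^2 - y + 4) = (y - 4)*(y - 3)*(y + 1)*(y + 3)*(y^2 - 1) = (y - 4)*(y - 3)*(y + 1)^2*(y + 3)*(y - 1)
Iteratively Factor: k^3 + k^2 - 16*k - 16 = (k - 4)*(k^2 + 5*k + 4) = (k - 4)*(k + 1)*(k + 4)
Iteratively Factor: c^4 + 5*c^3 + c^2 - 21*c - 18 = (c + 3)*(c^3 + 2*c^2 - 5*c - 6) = (c + 1)*(c + 3)*(c^2 + c - 6) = (c - 2)*(c + 1)*(c + 3)*(c + 3)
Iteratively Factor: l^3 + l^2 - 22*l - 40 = (l + 2)*(l^2 - l - 20) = (l - 5)*(l + 2)*(l + 4)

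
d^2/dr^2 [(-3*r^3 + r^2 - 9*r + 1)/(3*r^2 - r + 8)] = 2*(-9*r^3 + 27*r^2 + 63*r - 31)/(27*r^6 - 27*r^5 + 225*r^4 - 145*r^3 + 600*r^2 - 192*r + 512)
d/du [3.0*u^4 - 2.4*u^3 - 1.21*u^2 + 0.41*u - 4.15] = 12.0*u^3 - 7.2*u^2 - 2.42*u + 0.41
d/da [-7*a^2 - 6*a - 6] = -14*a - 6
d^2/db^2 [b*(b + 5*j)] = 2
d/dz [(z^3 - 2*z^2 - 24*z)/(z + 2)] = 2*(z^3 + 2*z^2 - 4*z - 24)/(z^2 + 4*z + 4)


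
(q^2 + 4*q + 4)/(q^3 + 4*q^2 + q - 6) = (q + 2)/(q^2 + 2*q - 3)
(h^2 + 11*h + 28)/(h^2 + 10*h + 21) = (h + 4)/(h + 3)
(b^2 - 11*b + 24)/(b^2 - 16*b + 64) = (b - 3)/(b - 8)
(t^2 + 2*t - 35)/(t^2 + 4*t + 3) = (t^2 + 2*t - 35)/(t^2 + 4*t + 3)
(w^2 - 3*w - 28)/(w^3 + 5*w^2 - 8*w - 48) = (w - 7)/(w^2 + w - 12)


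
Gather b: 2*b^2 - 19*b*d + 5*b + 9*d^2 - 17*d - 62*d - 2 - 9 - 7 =2*b^2 + b*(5 - 19*d) + 9*d^2 - 79*d - 18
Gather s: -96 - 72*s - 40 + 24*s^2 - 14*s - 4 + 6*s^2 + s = 30*s^2 - 85*s - 140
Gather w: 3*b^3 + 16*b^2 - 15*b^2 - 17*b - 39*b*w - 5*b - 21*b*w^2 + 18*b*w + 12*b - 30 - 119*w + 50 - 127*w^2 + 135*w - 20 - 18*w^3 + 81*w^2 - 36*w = 3*b^3 + b^2 - 10*b - 18*w^3 + w^2*(-21*b - 46) + w*(-21*b - 20)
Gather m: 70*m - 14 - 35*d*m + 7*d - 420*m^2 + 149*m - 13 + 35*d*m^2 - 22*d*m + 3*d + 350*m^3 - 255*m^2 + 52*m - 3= 10*d + 350*m^3 + m^2*(35*d - 675) + m*(271 - 57*d) - 30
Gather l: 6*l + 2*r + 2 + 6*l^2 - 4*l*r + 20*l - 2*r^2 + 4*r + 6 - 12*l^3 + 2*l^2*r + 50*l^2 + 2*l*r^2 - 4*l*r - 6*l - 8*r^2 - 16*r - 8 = -12*l^3 + l^2*(2*r + 56) + l*(2*r^2 - 8*r + 20) - 10*r^2 - 10*r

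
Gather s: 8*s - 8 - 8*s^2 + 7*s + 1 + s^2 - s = -7*s^2 + 14*s - 7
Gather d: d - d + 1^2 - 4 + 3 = 0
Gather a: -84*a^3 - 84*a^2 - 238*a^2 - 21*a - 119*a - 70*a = -84*a^3 - 322*a^2 - 210*a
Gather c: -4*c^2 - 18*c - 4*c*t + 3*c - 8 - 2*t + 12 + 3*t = -4*c^2 + c*(-4*t - 15) + t + 4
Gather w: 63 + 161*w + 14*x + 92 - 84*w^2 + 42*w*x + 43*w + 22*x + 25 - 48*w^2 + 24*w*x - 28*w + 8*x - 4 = -132*w^2 + w*(66*x + 176) + 44*x + 176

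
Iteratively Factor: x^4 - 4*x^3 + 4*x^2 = (x)*(x^3 - 4*x^2 + 4*x) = x*(x - 2)*(x^2 - 2*x) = x^2*(x - 2)*(x - 2)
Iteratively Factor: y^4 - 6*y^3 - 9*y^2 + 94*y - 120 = (y - 5)*(y^3 - y^2 - 14*y + 24) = (y - 5)*(y - 3)*(y^2 + 2*y - 8) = (y - 5)*(y - 3)*(y - 2)*(y + 4)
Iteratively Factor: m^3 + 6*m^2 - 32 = (m + 4)*(m^2 + 2*m - 8) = (m + 4)^2*(m - 2)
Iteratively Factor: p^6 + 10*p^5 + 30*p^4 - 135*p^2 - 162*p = (p + 3)*(p^5 + 7*p^4 + 9*p^3 - 27*p^2 - 54*p) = (p + 3)^2*(p^4 + 4*p^3 - 3*p^2 - 18*p) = (p + 3)^3*(p^3 + p^2 - 6*p) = p*(p + 3)^3*(p^2 + p - 6) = p*(p - 2)*(p + 3)^3*(p + 3)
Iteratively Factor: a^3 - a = (a + 1)*(a^2 - a) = a*(a + 1)*(a - 1)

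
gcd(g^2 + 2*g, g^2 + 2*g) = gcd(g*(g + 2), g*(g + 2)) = g^2 + 2*g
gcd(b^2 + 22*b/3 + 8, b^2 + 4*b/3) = b + 4/3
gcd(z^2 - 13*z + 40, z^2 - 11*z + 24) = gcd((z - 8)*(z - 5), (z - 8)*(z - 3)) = z - 8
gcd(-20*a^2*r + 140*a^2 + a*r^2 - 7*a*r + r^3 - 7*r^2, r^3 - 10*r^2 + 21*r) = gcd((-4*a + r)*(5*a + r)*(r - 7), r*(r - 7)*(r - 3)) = r - 7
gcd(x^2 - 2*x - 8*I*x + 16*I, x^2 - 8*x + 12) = x - 2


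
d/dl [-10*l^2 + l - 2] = 1 - 20*l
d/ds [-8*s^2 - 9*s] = -16*s - 9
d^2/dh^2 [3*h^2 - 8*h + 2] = 6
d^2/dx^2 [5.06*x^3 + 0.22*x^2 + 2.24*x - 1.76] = 30.36*x + 0.44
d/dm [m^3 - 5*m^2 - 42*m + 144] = 3*m^2 - 10*m - 42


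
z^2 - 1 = (z - 1)*(z + 1)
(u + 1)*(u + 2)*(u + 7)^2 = u^4 + 17*u^3 + 93*u^2 + 175*u + 98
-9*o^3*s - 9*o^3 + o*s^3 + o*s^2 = (-3*o + s)*(3*o + s)*(o*s + o)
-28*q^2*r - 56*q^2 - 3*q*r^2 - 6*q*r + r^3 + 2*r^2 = (-7*q + r)*(4*q + r)*(r + 2)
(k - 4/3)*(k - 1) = k^2 - 7*k/3 + 4/3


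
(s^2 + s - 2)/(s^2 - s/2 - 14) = 2*(-s^2 - s + 2)/(-2*s^2 + s + 28)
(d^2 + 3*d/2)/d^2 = (d + 3/2)/d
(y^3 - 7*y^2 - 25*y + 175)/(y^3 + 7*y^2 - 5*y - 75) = (y^2 - 12*y + 35)/(y^2 + 2*y - 15)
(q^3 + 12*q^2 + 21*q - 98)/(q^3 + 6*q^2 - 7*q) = (q^2 + 5*q - 14)/(q*(q - 1))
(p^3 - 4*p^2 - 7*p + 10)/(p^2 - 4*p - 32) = (-p^3 + 4*p^2 + 7*p - 10)/(-p^2 + 4*p + 32)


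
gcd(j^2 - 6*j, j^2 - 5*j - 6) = j - 6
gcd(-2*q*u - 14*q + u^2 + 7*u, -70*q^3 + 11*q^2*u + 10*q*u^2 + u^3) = 2*q - u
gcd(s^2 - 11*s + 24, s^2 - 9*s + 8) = s - 8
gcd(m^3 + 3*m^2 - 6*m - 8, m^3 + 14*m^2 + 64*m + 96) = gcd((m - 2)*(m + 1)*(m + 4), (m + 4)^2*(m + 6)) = m + 4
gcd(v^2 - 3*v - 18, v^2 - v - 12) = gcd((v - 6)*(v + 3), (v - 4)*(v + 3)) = v + 3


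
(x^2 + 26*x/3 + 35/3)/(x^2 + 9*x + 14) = (x + 5/3)/(x + 2)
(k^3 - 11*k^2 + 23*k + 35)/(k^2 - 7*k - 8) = (k^2 - 12*k + 35)/(k - 8)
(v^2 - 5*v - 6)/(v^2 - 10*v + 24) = (v + 1)/(v - 4)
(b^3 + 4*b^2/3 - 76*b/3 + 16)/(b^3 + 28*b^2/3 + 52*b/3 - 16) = (b - 4)/(b + 4)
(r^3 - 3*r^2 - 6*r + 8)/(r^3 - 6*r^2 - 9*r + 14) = (r - 4)/(r - 7)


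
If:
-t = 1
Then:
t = -1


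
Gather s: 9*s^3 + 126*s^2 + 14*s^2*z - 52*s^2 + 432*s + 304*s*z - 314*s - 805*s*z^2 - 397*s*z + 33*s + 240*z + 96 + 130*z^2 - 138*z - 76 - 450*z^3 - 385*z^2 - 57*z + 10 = 9*s^3 + s^2*(14*z + 74) + s*(-805*z^2 - 93*z + 151) - 450*z^3 - 255*z^2 + 45*z + 30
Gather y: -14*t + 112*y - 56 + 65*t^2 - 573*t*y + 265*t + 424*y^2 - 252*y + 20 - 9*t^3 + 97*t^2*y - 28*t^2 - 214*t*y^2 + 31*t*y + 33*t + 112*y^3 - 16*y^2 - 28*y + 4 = -9*t^3 + 37*t^2 + 284*t + 112*y^3 + y^2*(408 - 214*t) + y*(97*t^2 - 542*t - 168) - 32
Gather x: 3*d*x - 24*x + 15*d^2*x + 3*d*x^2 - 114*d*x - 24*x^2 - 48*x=x^2*(3*d - 24) + x*(15*d^2 - 111*d - 72)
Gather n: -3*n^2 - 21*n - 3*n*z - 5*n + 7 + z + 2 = -3*n^2 + n*(-3*z - 26) + z + 9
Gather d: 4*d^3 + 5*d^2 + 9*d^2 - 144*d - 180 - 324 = 4*d^3 + 14*d^2 - 144*d - 504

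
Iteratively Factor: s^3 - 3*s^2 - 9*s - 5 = (s - 5)*(s^2 + 2*s + 1) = (s - 5)*(s + 1)*(s + 1)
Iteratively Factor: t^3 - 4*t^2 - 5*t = (t)*(t^2 - 4*t - 5) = t*(t - 5)*(t + 1)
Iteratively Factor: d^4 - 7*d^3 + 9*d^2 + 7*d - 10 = (d + 1)*(d^3 - 8*d^2 + 17*d - 10) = (d - 5)*(d + 1)*(d^2 - 3*d + 2) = (d - 5)*(d - 1)*(d + 1)*(d - 2)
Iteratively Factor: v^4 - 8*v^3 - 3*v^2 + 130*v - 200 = (v + 4)*(v^3 - 12*v^2 + 45*v - 50) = (v - 5)*(v + 4)*(v^2 - 7*v + 10) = (v - 5)*(v - 2)*(v + 4)*(v - 5)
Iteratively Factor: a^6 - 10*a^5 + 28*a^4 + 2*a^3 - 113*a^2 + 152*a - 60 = (a - 1)*(a^5 - 9*a^4 + 19*a^3 + 21*a^2 - 92*a + 60) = (a - 5)*(a - 1)*(a^4 - 4*a^3 - a^2 + 16*a - 12) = (a - 5)*(a - 2)*(a - 1)*(a^3 - 2*a^2 - 5*a + 6) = (a - 5)*(a - 2)*(a - 1)*(a + 2)*(a^2 - 4*a + 3) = (a - 5)*(a - 2)*(a - 1)^2*(a + 2)*(a - 3)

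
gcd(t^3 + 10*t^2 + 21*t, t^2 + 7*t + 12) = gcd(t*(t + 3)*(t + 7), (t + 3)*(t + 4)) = t + 3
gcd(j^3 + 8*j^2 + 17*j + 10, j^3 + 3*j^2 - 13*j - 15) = j^2 + 6*j + 5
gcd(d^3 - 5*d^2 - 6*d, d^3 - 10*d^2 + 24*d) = d^2 - 6*d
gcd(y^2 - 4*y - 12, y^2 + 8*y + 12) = y + 2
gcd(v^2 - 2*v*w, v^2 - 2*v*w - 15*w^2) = 1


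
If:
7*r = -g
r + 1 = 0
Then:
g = 7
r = -1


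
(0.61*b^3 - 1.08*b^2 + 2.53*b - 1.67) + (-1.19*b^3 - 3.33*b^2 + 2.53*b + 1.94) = -0.58*b^3 - 4.41*b^2 + 5.06*b + 0.27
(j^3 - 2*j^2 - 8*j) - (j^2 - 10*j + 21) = j^3 - 3*j^2 + 2*j - 21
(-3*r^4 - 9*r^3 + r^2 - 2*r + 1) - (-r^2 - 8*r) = -3*r^4 - 9*r^3 + 2*r^2 + 6*r + 1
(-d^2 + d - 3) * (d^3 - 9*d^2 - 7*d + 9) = -d^5 + 10*d^4 - 5*d^3 + 11*d^2 + 30*d - 27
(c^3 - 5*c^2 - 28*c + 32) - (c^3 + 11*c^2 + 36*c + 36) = -16*c^2 - 64*c - 4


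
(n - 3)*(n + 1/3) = n^2 - 8*n/3 - 1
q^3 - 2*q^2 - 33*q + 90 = (q - 5)*(q - 3)*(q + 6)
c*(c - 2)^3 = c^4 - 6*c^3 + 12*c^2 - 8*c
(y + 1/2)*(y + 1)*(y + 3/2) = y^3 + 3*y^2 + 11*y/4 + 3/4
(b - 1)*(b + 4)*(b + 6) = b^3 + 9*b^2 + 14*b - 24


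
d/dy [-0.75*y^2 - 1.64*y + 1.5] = -1.5*y - 1.64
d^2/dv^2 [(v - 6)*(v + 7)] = 2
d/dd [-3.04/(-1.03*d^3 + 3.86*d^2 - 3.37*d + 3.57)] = (-9.3936*d^2 + 23.4688*d - 10.2448)/(1.03*d^3 - 3.86*d^2 + 3.37*d - 3.57)^2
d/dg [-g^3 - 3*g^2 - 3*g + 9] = -3*g^2 - 6*g - 3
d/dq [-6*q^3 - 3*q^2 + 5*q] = -18*q^2 - 6*q + 5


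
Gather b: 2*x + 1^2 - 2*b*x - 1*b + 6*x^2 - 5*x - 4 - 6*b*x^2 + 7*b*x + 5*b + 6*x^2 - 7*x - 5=b*(-6*x^2 + 5*x + 4) + 12*x^2 - 10*x - 8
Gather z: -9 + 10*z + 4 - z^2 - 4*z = -z^2 + 6*z - 5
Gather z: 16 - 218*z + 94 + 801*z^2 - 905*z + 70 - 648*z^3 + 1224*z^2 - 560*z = -648*z^3 + 2025*z^2 - 1683*z + 180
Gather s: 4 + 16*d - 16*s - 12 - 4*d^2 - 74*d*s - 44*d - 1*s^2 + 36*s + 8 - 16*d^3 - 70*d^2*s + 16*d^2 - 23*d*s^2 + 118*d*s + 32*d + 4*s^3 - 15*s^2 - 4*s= -16*d^3 + 12*d^2 + 4*d + 4*s^3 + s^2*(-23*d - 16) + s*(-70*d^2 + 44*d + 16)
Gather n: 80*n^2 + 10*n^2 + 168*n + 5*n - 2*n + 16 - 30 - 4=90*n^2 + 171*n - 18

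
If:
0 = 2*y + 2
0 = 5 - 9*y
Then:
No Solution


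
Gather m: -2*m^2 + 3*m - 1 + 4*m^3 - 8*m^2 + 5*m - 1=4*m^3 - 10*m^2 + 8*m - 2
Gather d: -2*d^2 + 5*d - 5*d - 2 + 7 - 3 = 2 - 2*d^2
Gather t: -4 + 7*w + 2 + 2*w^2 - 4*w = 2*w^2 + 3*w - 2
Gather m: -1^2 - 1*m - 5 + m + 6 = 0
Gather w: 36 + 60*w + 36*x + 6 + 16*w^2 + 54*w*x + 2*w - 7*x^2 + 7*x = 16*w^2 + w*(54*x + 62) - 7*x^2 + 43*x + 42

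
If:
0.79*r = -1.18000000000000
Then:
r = -1.49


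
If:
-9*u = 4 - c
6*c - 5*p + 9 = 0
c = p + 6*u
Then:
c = 1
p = 3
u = -1/3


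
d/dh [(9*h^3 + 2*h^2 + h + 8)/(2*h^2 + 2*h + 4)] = (9*h^4 + 18*h^3 + 55*h^2 - 8*h - 6)/(2*(h^4 + 2*h^3 + 5*h^2 + 4*h + 4))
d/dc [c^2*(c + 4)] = c*(3*c + 8)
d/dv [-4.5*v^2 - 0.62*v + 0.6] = -9.0*v - 0.62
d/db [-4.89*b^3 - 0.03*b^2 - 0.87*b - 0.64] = -14.67*b^2 - 0.06*b - 0.87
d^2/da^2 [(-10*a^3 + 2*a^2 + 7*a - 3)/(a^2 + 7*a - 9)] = 2*(-587*a^3 + 1935*a^2 - 2304*a + 429)/(a^6 + 21*a^5 + 120*a^4 - 35*a^3 - 1080*a^2 + 1701*a - 729)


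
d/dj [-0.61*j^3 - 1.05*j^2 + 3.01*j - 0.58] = -1.83*j^2 - 2.1*j + 3.01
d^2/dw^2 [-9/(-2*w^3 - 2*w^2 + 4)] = 9*(w^2*(3*w + 2)^2 - (3*w + 1)*(w^3 + w^2 - 2))/(w^3 + w^2 - 2)^3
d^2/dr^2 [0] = 0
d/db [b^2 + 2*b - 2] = 2*b + 2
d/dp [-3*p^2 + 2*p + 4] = 2 - 6*p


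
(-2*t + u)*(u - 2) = -2*t*u + 4*t + u^2 - 2*u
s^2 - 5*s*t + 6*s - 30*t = (s + 6)*(s - 5*t)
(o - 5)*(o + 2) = o^2 - 3*o - 10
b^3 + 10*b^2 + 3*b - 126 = (b - 3)*(b + 6)*(b + 7)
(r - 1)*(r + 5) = r^2 + 4*r - 5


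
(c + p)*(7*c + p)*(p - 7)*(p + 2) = 7*c^2*p^2 - 35*c^2*p - 98*c^2 + 8*c*p^3 - 40*c*p^2 - 112*c*p + p^4 - 5*p^3 - 14*p^2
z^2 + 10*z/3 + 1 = (z + 1/3)*(z + 3)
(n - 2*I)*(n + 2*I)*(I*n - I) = I*n^3 - I*n^2 + 4*I*n - 4*I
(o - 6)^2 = o^2 - 12*o + 36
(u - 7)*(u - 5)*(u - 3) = u^3 - 15*u^2 + 71*u - 105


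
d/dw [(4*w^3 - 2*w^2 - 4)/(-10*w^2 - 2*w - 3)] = 4*(-10*w^4 - 4*w^3 - 8*w^2 - 17*w - 2)/(100*w^4 + 40*w^3 + 64*w^2 + 12*w + 9)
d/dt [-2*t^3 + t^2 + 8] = 2*t*(1 - 3*t)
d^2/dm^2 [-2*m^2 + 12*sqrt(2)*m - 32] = -4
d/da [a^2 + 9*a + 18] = 2*a + 9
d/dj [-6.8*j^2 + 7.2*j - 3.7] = 7.2 - 13.6*j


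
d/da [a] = 1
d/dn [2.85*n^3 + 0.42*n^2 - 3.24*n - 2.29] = 8.55*n^2 + 0.84*n - 3.24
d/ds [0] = 0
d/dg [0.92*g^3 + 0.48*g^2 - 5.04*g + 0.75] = 2.76*g^2 + 0.96*g - 5.04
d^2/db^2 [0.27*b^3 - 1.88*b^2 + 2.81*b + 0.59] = 1.62*b - 3.76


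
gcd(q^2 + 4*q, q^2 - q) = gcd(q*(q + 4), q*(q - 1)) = q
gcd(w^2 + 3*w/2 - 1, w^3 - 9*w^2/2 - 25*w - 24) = w + 2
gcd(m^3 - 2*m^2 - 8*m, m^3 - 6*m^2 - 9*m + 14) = m + 2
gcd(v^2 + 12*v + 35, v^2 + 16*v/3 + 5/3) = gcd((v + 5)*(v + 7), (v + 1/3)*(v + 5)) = v + 5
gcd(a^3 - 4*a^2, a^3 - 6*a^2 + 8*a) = a^2 - 4*a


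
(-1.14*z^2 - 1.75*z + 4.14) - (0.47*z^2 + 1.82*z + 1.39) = -1.61*z^2 - 3.57*z + 2.75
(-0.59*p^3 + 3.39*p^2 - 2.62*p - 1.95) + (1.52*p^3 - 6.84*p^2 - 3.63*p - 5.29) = 0.93*p^3 - 3.45*p^2 - 6.25*p - 7.24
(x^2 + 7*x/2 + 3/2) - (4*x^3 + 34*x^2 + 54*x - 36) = -4*x^3 - 33*x^2 - 101*x/2 + 75/2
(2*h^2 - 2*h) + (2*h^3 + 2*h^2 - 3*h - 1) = 2*h^3 + 4*h^2 - 5*h - 1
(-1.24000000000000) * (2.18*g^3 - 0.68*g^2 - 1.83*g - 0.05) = -2.7032*g^3 + 0.8432*g^2 + 2.2692*g + 0.062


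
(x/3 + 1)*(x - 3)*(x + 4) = x^3/3 + 4*x^2/3 - 3*x - 12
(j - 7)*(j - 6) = j^2 - 13*j + 42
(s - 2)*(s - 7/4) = s^2 - 15*s/4 + 7/2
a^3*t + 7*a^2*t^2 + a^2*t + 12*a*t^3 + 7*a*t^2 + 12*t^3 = (a + 3*t)*(a + 4*t)*(a*t + t)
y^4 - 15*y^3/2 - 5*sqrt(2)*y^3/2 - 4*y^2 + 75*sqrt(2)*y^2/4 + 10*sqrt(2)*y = y*(y - 8)*(y + 1/2)*(y - 5*sqrt(2)/2)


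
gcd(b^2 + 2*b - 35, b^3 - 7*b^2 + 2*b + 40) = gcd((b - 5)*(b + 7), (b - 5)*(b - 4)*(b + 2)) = b - 5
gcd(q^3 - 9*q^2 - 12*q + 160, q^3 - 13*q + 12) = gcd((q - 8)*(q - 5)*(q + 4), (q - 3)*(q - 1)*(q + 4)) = q + 4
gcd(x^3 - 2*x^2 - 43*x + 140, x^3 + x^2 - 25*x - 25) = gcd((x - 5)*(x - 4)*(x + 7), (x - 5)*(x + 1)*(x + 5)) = x - 5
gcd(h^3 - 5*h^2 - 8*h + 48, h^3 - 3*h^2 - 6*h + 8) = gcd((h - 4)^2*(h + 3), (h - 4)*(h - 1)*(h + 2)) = h - 4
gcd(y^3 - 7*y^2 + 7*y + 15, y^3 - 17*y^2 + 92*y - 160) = y - 5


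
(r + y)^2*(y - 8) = r^2*y - 8*r^2 + 2*r*y^2 - 16*r*y + y^3 - 8*y^2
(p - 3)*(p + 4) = p^2 + p - 12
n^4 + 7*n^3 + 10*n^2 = n^2*(n + 2)*(n + 5)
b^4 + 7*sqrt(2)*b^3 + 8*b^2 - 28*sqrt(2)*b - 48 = (b - 2)*(b + 2)*(b + sqrt(2))*(b + 6*sqrt(2))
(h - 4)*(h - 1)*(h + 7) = h^3 + 2*h^2 - 31*h + 28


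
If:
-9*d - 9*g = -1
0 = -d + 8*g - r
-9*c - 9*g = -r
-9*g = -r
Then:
No Solution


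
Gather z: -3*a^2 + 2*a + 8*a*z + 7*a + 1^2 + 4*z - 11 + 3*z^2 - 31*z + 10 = -3*a^2 + 9*a + 3*z^2 + z*(8*a - 27)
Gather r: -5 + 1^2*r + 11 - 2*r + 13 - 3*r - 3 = 16 - 4*r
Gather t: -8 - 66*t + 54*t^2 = 54*t^2 - 66*t - 8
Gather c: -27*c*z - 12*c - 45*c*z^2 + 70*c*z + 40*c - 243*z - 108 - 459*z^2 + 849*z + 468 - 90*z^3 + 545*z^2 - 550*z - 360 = c*(-45*z^2 + 43*z + 28) - 90*z^3 + 86*z^2 + 56*z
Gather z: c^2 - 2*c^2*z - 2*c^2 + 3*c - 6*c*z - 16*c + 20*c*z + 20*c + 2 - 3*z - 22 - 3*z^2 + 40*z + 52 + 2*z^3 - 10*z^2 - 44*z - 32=-c^2 + 7*c + 2*z^3 - 13*z^2 + z*(-2*c^2 + 14*c - 7)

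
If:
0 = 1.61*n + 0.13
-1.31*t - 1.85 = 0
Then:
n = -0.08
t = -1.41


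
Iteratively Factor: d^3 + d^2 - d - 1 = (d + 1)*(d^2 - 1) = (d + 1)^2*(d - 1)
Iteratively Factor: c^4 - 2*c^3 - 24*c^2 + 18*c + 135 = (c + 3)*(c^3 - 5*c^2 - 9*c + 45) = (c - 3)*(c + 3)*(c^2 - 2*c - 15) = (c - 3)*(c + 3)^2*(c - 5)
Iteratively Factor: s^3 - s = (s)*(s^2 - 1) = s*(s - 1)*(s + 1)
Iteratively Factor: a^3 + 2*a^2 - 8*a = (a - 2)*(a^2 + 4*a) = a*(a - 2)*(a + 4)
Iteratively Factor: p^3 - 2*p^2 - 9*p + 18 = (p + 3)*(p^2 - 5*p + 6) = (p - 2)*(p + 3)*(p - 3)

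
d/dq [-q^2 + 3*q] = 3 - 2*q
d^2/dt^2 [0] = 0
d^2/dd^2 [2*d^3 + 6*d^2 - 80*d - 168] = 12*d + 12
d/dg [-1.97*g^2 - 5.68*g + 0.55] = -3.94*g - 5.68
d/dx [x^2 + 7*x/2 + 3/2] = 2*x + 7/2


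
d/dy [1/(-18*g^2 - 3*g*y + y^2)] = (3*g - 2*y)/(18*g^2 + 3*g*y - y^2)^2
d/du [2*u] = 2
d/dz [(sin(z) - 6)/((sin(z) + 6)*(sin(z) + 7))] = (12*sin(z) + cos(z)^2 + 119)*cos(z)/((sin(z) + 6)^2*(sin(z) + 7)^2)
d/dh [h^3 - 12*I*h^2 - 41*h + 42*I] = 3*h^2 - 24*I*h - 41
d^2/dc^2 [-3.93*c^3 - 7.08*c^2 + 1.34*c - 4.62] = -23.58*c - 14.16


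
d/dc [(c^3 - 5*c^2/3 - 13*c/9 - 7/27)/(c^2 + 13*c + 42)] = (27*c^4 + 702*c^3 + 2856*c^2 - 3766*c - 1547)/(27*(c^4 + 26*c^3 + 253*c^2 + 1092*c + 1764))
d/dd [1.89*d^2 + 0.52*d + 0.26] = 3.78*d + 0.52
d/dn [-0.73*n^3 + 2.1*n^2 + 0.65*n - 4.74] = -2.19*n^2 + 4.2*n + 0.65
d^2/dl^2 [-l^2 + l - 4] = -2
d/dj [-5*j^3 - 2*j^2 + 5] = j*(-15*j - 4)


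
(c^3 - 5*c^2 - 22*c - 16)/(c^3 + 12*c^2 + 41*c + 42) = (c^2 - 7*c - 8)/(c^2 + 10*c + 21)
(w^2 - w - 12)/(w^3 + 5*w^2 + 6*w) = (w - 4)/(w*(w + 2))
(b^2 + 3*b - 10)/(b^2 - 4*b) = (b^2 + 3*b - 10)/(b*(b - 4))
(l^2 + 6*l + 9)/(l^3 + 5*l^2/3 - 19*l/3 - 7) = 3*(l + 3)/(3*l^2 - 4*l - 7)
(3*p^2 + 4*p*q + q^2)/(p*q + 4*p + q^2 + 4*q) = (3*p + q)/(q + 4)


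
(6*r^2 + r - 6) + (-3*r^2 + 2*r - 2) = 3*r^2 + 3*r - 8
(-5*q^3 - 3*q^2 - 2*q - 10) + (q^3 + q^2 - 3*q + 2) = -4*q^3 - 2*q^2 - 5*q - 8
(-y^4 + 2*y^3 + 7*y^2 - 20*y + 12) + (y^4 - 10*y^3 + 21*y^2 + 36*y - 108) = -8*y^3 + 28*y^2 + 16*y - 96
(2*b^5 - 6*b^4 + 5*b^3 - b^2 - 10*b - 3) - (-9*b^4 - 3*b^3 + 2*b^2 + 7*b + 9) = 2*b^5 + 3*b^4 + 8*b^3 - 3*b^2 - 17*b - 12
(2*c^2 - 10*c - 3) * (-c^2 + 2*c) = -2*c^4 + 14*c^3 - 17*c^2 - 6*c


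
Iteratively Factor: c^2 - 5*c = (c)*(c - 5)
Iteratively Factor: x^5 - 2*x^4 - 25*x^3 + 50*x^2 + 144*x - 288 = (x - 2)*(x^4 - 25*x^2 + 144) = (x - 4)*(x - 2)*(x^3 + 4*x^2 - 9*x - 36) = (x - 4)*(x - 3)*(x - 2)*(x^2 + 7*x + 12) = (x - 4)*(x - 3)*(x - 2)*(x + 4)*(x + 3)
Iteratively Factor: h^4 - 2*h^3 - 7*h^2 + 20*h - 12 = (h + 3)*(h^3 - 5*h^2 + 8*h - 4) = (h - 2)*(h + 3)*(h^2 - 3*h + 2) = (h - 2)^2*(h + 3)*(h - 1)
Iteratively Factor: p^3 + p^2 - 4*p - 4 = (p + 2)*(p^2 - p - 2) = (p - 2)*(p + 2)*(p + 1)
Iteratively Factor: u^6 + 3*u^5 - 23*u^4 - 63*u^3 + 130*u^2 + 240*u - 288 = (u - 4)*(u^5 + 7*u^4 + 5*u^3 - 43*u^2 - 42*u + 72) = (u - 4)*(u - 2)*(u^4 + 9*u^3 + 23*u^2 + 3*u - 36) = (u - 4)*(u - 2)*(u - 1)*(u^3 + 10*u^2 + 33*u + 36) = (u - 4)*(u - 2)*(u - 1)*(u + 3)*(u^2 + 7*u + 12) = (u - 4)*(u - 2)*(u - 1)*(u + 3)*(u + 4)*(u + 3)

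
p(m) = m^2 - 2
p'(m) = 2*m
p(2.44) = 3.95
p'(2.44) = 4.88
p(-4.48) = 18.07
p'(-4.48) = -8.96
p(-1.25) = -0.44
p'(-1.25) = -2.50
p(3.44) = 9.83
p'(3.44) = 6.88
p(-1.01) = -0.98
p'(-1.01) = -2.02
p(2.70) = 5.29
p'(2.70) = 5.40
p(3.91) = 13.29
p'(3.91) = 7.82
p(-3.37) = 9.36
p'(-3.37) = -6.74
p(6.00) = 34.00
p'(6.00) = 12.00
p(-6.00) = 34.00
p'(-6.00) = -12.00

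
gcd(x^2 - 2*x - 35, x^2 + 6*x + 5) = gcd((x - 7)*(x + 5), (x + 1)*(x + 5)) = x + 5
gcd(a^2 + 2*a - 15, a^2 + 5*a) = a + 5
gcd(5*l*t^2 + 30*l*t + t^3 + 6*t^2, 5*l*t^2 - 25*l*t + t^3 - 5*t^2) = 5*l*t + t^2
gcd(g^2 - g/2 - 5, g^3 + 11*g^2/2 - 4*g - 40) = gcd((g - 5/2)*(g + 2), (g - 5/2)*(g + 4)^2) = g - 5/2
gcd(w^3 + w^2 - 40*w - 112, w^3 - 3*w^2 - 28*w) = w^2 - 3*w - 28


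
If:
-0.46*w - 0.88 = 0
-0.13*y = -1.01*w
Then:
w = -1.91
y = -14.86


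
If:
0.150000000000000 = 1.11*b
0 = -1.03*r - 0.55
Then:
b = 0.14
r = -0.53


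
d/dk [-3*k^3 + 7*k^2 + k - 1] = -9*k^2 + 14*k + 1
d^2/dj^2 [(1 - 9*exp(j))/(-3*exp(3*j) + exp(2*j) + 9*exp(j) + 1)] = (324*exp(6*j) - 162*exp(5*j) + 1014*exp(4*j) + 320*exp(3*j) - 108*exp(2*j) - 158*exp(j) + 18)*exp(j)/(27*exp(9*j) - 27*exp(8*j) - 234*exp(7*j) + 134*exp(6*j) + 720*exp(5*j) - 84*exp(4*j) - 774*exp(3*j) - 246*exp(2*j) - 27*exp(j) - 1)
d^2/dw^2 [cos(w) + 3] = -cos(w)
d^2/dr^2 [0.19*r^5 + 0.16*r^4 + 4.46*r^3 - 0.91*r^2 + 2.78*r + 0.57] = 3.8*r^3 + 1.92*r^2 + 26.76*r - 1.82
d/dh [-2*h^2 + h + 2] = 1 - 4*h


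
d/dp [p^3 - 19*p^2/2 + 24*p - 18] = 3*p^2 - 19*p + 24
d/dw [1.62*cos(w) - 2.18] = -1.62*sin(w)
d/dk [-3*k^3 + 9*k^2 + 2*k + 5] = -9*k^2 + 18*k + 2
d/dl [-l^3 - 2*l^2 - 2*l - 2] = -3*l^2 - 4*l - 2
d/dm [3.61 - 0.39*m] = -0.390000000000000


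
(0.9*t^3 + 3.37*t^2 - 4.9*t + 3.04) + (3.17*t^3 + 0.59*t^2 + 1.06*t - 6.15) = 4.07*t^3 + 3.96*t^2 - 3.84*t - 3.11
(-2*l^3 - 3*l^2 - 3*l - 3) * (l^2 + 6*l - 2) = -2*l^5 - 15*l^4 - 17*l^3 - 15*l^2 - 12*l + 6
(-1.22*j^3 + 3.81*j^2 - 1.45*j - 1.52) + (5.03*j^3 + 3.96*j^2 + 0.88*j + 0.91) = 3.81*j^3 + 7.77*j^2 - 0.57*j - 0.61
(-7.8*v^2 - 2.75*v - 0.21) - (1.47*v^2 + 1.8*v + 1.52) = -9.27*v^2 - 4.55*v - 1.73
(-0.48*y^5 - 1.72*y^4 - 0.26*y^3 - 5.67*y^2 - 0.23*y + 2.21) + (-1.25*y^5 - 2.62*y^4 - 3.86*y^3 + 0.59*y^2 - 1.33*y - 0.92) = -1.73*y^5 - 4.34*y^4 - 4.12*y^3 - 5.08*y^2 - 1.56*y + 1.29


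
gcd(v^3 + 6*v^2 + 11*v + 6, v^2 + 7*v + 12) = v + 3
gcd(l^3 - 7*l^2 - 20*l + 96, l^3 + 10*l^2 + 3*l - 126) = l - 3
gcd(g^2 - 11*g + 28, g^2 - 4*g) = g - 4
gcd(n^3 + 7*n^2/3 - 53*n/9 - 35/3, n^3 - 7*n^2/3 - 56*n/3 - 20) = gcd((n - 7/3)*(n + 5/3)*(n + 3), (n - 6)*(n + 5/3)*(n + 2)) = n + 5/3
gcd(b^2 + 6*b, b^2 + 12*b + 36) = b + 6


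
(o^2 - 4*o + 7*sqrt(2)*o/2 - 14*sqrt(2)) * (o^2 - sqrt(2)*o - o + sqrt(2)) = o^4 - 5*o^3 + 5*sqrt(2)*o^3/2 - 25*sqrt(2)*o^2/2 - 3*o^2 + 10*sqrt(2)*o + 35*o - 28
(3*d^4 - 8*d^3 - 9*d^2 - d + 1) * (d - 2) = 3*d^5 - 14*d^4 + 7*d^3 + 17*d^2 + 3*d - 2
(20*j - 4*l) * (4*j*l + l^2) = 80*j^2*l + 4*j*l^2 - 4*l^3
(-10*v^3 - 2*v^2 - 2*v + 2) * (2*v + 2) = -20*v^4 - 24*v^3 - 8*v^2 + 4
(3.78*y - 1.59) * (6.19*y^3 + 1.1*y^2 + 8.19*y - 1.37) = 23.3982*y^4 - 5.6841*y^3 + 29.2092*y^2 - 18.2007*y + 2.1783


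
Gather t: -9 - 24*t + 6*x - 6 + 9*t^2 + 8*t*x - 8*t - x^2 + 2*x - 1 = 9*t^2 + t*(8*x - 32) - x^2 + 8*x - 16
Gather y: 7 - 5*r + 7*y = -5*r + 7*y + 7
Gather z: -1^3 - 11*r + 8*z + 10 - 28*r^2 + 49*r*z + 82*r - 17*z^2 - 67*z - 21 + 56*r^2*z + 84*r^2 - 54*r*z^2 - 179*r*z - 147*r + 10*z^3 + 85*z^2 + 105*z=56*r^2 - 76*r + 10*z^3 + z^2*(68 - 54*r) + z*(56*r^2 - 130*r + 46) - 12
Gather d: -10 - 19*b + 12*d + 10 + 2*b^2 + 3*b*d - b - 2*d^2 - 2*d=2*b^2 - 20*b - 2*d^2 + d*(3*b + 10)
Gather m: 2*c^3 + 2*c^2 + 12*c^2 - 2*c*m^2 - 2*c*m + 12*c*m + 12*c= 2*c^3 + 14*c^2 - 2*c*m^2 + 10*c*m + 12*c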